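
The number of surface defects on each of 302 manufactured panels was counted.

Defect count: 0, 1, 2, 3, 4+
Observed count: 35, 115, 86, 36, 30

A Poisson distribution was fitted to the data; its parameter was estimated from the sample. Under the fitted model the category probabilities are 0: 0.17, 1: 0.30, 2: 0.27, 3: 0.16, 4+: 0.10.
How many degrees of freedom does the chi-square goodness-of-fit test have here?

3

There are k = 5 categories and 1 parameter estimated from the data, so df = 5 − 1 − 1 = 3.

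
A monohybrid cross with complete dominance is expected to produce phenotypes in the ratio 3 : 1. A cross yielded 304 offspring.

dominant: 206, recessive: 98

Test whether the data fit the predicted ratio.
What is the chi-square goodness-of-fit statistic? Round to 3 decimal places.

Ratio total = 4. Expected counts: 304×3/4 = 228, 304×1/4 = 76.
dominant: (206 − 228)²/228 = 484/228 = 2.1228
recessive: (98 − 76)²/76 = 484/76 = 6.3684
Sum = 8.491

8.491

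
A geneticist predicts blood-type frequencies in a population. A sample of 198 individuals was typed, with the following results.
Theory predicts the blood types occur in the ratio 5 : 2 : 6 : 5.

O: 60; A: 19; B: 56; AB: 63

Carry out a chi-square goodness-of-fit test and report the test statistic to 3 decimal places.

3.542

Ratio total = 18. Expected counts: 198×5/18 = 55, 198×2/18 = 22, 198×6/18 = 66, 198×5/18 = 55.
χ² = (60−55)²/55 + (19−22)²/22 + (56−66)²/66 + (63−55)²/55
   = 0.4545 + 0.4091 + 1.5152 + 1.1636
Sum = 3.542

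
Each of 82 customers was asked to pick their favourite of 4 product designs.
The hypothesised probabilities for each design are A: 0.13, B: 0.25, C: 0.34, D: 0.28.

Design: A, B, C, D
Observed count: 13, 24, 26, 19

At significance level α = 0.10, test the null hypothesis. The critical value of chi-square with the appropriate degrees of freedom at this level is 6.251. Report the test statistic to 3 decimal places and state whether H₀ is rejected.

1.921; do not reject

Expected counts E_i = n·p_i: 82×0.13 = 10.66, 82×0.25 = 20.5, 82×0.34 = 27.88, 82×0.28 = 22.96.
A: (13 − 10.66)²/10.66 = 5.4756/10.66 = 0.5137
B: (24 − 20.5)²/20.5 = 12.25/20.5 = 0.5976
C: (26 − 27.88)²/27.88 = 3.5344/27.88 = 0.1268
D: (19 − 22.96)²/22.96 = 15.6816/22.96 = 0.6830
Sum = 1.921
df = 3. Since 1.921 < 6.251, we do not reject H₀.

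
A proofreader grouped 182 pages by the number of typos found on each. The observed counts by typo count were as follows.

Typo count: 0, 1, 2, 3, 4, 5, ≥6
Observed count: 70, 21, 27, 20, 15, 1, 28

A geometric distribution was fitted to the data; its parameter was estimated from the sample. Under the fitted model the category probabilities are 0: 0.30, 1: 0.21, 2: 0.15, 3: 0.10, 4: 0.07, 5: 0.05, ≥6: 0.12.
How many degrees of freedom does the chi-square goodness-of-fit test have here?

5

There are k = 7 categories and 1 parameter estimated from the data, so df = 7 − 1 − 1 = 5.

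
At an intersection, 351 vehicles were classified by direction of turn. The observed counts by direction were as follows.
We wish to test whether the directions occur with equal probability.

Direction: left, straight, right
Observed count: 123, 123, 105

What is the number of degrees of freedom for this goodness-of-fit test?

2

There are k = 3 categories and no parameters were estimated from the data, so df = 3 − 1 = 2.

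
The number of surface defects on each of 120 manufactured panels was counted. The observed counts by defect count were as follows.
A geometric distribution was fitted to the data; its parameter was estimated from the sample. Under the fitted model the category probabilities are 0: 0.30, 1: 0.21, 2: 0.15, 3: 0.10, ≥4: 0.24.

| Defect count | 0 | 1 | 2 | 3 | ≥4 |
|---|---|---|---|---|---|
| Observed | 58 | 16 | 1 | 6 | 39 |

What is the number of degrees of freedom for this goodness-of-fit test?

3

There are k = 5 categories and 1 parameter estimated from the data, so df = 5 − 1 − 1 = 3.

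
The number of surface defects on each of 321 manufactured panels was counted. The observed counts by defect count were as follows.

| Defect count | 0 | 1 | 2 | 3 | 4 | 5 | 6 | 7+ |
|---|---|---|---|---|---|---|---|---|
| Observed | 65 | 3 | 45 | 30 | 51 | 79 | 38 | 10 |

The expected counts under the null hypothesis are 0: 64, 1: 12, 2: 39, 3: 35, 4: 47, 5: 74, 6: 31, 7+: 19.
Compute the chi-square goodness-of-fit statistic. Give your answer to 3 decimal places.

14.925

0: (65 − 64)²/64 = 1/64 = 0.0156
1: (3 − 12)²/12 = 81/12 = 6.7500
2: (45 − 39)²/39 = 36/39 = 0.9231
3: (30 − 35)²/35 = 25/35 = 0.7143
4: (51 − 47)²/47 = 16/47 = 0.3404
5: (79 − 74)²/74 = 25/74 = 0.3378
6: (38 − 31)²/31 = 49/31 = 1.5806
7+: (10 − 19)²/19 = 81/19 = 4.2632
Sum = 14.925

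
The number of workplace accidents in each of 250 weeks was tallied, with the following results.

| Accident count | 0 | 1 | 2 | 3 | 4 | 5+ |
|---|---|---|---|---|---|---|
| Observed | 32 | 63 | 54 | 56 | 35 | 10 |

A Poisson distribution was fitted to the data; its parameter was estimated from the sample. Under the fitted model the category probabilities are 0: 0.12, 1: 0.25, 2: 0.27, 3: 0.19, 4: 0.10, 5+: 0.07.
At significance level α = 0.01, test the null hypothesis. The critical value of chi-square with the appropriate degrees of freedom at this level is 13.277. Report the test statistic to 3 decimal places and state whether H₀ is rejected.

Expected counts E_i = n·p_i: 250×0.12 = 30, 250×0.25 = 62.5, 250×0.27 = 67.5, 250×0.19 = 47.5, 250×0.10 = 25, 250×0.07 = 17.5.
0: (32 − 30)²/30 = 4/30 = 0.1333
1: (63 − 62.5)²/62.5 = 0.25/62.5 = 0.0040
2: (54 − 67.5)²/67.5 = 182.25/67.5 = 2.7000
3: (56 − 47.5)²/47.5 = 72.25/47.5 = 1.5211
4: (35 − 25)²/25 = 100/25 = 4.0000
5+: (10 − 17.5)²/17.5 = 56.25/17.5 = 3.2143
Sum = 11.573
df = 4. Since 11.573 < 13.277, we do not reject H₀.

11.573; do not reject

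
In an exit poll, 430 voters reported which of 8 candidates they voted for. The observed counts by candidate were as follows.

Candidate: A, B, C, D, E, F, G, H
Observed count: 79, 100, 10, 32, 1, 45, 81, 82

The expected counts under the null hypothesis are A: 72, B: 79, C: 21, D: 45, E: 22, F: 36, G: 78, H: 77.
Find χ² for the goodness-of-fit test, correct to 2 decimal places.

cat         O        E   (O−E)²/E
A          79       72      0.681
B         100       79      5.582
C          10       21      5.762
D          32       45      3.756
E           1       22     20.045
F          45       36      2.250
G          81       78      0.115
H          82       77      0.325
Sum = 38.52

38.52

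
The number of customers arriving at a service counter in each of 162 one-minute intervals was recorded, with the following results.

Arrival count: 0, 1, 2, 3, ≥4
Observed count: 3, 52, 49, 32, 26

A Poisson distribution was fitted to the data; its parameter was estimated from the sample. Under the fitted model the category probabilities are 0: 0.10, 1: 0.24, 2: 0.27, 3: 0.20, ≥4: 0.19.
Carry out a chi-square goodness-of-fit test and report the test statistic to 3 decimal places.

16.563

Expected counts E_i = n·p_i: 162×0.10 = 16.2, 162×0.24 = 38.88, 162×0.27 = 43.74, 162×0.20 = 32.4, 162×0.19 = 30.78.
0: (3 − 16.2)²/16.2 = 174.24/16.2 = 10.7556
1: (52 − 38.88)²/38.88 = 172.1344/38.88 = 4.4273
2: (49 − 43.74)²/43.74 = 27.6676/43.74 = 0.6325
3: (32 − 32.4)²/32.4 = 0.16/32.4 = 0.0049
≥4: (26 − 30.78)²/30.78 = 22.8484/30.78 = 0.7423
Sum = 16.563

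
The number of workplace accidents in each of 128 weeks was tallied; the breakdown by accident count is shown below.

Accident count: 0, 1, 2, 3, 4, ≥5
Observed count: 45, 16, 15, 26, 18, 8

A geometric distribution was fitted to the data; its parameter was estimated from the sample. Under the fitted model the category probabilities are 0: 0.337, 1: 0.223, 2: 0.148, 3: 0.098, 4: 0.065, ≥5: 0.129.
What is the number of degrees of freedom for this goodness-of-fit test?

4

There are k = 6 categories and 1 parameter estimated from the data, so df = 6 − 1 − 1 = 4.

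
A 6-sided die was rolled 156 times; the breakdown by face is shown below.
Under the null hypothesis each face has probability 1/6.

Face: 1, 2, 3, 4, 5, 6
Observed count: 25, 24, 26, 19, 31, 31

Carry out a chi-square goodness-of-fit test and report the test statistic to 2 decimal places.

Under H₀ each category has probability 1/6, so each expected count is 156/6 = 26.
1: (25 − 26)²/26 = 1/26 = 0.038
2: (24 − 26)²/26 = 4/26 = 0.154
3: (26 − 26)²/26 = 0/26 = 0.000
4: (19 − 26)²/26 = 49/26 = 1.885
5: (31 − 26)²/26 = 25/26 = 0.962
6: (31 − 26)²/26 = 25/26 = 0.962
Sum = 4.00

4.00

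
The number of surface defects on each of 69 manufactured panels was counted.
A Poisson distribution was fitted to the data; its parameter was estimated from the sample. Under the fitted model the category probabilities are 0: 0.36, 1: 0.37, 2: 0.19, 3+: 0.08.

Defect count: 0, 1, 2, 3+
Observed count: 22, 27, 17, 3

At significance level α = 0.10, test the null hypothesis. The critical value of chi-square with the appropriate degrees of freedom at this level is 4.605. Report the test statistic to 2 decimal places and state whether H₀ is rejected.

Expected counts E_i = n·p_i: 69×0.36 = 24.84, 69×0.37 = 25.53, 69×0.19 = 13.11, 69×0.08 = 5.52.
χ² = (22−24.84)²/24.84 + (27−25.53)²/25.53 + (17−13.11)²/13.11 + (3−5.52)²/5.52
   = 0.325 + 0.085 + 1.154 + 1.150
Sum = 2.71
df = 2. Since 2.71 < 4.605, we do not reject H₀.

2.71; do not reject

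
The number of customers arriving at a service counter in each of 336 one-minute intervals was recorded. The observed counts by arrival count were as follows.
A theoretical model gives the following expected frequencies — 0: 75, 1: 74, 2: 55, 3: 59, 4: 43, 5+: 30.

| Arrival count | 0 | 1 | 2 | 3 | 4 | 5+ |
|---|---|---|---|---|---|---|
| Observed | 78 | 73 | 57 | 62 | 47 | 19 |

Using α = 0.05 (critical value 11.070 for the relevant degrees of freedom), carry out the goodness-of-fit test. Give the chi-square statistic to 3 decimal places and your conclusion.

0: (78 − 75)²/75 = 9/75 = 0.1200
1: (73 − 74)²/74 = 1/74 = 0.0135
2: (57 − 55)²/55 = 4/55 = 0.0727
3: (62 − 59)²/59 = 9/59 = 0.1525
4: (47 − 43)²/43 = 16/43 = 0.3721
5+: (19 − 30)²/30 = 121/30 = 4.0333
Sum = 4.764
df = 5. Since 4.764 < 11.070, we do not reject H₀.

4.764; do not reject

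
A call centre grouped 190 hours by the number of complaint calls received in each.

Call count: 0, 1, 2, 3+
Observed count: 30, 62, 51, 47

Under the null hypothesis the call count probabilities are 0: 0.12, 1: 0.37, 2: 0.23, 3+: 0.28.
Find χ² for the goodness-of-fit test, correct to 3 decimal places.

5.196

Expected counts E_i = n·p_i: 190×0.12 = 22.8, 190×0.37 = 70.3, 190×0.23 = 43.7, 190×0.28 = 53.2.
χ² = (30−22.8)²/22.8 + (62−70.3)²/70.3 + (51−43.7)²/43.7 + (47−53.2)²/53.2
   = 2.2737 + 0.9799 + 1.2195 + 0.7226
Sum = 5.196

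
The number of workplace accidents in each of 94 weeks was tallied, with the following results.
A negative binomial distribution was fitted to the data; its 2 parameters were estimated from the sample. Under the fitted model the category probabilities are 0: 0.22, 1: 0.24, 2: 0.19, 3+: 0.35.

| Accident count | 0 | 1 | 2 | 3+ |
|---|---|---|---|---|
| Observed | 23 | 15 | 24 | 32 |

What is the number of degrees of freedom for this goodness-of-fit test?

There are k = 4 categories and 2 parameters estimated from the data, so df = 4 − 1 − 2 = 1.

1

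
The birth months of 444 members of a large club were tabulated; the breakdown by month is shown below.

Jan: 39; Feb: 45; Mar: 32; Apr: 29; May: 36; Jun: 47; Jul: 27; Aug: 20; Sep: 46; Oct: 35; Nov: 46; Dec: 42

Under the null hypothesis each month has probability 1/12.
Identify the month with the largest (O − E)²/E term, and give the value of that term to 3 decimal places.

Under H₀ each category has probability 1/12, so each expected count is 444/12 = 37.
cat         O        E   (O−E)²/E
Jan        39       37     0.1081
Feb        45       37     1.7297
Mar        32       37     0.6757
Apr        29       37     1.7297
May        36       37     0.0270
Jun        47       37     2.7027
Jul        27       37     2.7027
Aug        20       37     7.8108
Sep        46       37     2.1892
Oct        35       37     0.1081
Nov        46       37     2.1892
Dec        42       37     0.6757
The largest term is for Aug: 7.811.

Aug, 7.811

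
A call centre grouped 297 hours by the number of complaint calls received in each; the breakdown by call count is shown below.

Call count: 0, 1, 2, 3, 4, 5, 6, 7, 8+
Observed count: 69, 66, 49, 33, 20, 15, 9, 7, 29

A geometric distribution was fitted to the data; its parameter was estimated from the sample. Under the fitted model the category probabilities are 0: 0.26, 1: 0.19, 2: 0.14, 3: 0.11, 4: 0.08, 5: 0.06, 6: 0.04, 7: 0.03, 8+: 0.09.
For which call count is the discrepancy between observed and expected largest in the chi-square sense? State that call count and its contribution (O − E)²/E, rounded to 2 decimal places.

Expected counts E_i = n·p_i: 297×0.26 = 77.22, 297×0.19 = 56.43, 297×0.14 = 41.58, 297×0.11 = 32.67, 297×0.08 = 23.76, 297×0.06 = 17.82, 297×0.04 = 11.88, 297×0.03 = 8.91, 297×0.09 = 26.73.
0: (69 − 77.22)²/77.22 = 67.5684/77.22 = 0.875
1: (66 − 56.43)²/56.43 = 91.5849/56.43 = 1.623
2: (49 − 41.58)²/41.58 = 55.0564/41.58 = 1.324
3: (33 − 32.67)²/32.67 = 0.1089/32.67 = 0.003
4: (20 − 23.76)²/23.76 = 14.1376/23.76 = 0.595
5: (15 − 17.82)²/17.82 = 7.9524/17.82 = 0.446
6: (9 − 11.88)²/11.88 = 8.2944/11.88 = 0.698
7: (7 − 8.91)²/8.91 = 3.6481/8.91 = 0.409
8+: (29 − 26.73)²/26.73 = 5.1529/26.73 = 0.193
The largest term is for 1: 1.62.

1, 1.62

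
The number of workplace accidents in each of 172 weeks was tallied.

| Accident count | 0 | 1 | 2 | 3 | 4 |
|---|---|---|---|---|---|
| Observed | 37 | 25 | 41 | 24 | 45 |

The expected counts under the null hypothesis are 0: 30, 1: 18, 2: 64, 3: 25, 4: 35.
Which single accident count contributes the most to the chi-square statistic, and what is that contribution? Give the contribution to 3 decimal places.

2, 8.266

χ² = (37−30)²/30 + (25−18)²/18 + (41−64)²/64 + (24−25)²/25 + (45−35)²/35
   = 1.6333 + 2.7222 + 8.2656 + 0.0400 + 2.8571
The largest term is for 2: 8.266.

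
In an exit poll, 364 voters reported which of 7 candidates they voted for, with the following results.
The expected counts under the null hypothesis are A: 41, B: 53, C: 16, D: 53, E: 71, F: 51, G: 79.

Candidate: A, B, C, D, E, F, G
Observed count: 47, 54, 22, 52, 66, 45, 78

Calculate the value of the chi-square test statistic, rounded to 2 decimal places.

4.24

χ² = (47−41)²/41 + (54−53)²/53 + (22−16)²/16 + (52−53)²/53 + (66−71)²/71 + (45−51)²/51 + (78−79)²/79
   = 0.878 + 0.019 + 2.250 + 0.019 + 0.352 + 0.706 + 0.013
Sum = 4.24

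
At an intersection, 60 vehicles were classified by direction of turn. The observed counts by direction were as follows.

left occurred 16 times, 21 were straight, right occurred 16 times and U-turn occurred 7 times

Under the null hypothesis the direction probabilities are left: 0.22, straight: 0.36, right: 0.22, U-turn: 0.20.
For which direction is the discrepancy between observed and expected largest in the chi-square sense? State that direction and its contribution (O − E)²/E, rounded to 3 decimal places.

Expected counts E_i = n·p_i: 60×0.22 = 13.2, 60×0.36 = 21.6, 60×0.22 = 13.2, 60×0.20 = 12.
cat           O        E   (O−E)²/E
left         16     13.2     0.5939
straight     21     21.6     0.0167
right        16     13.2     0.5939
U-turn        7       12     2.0833
The largest term is for U-turn: 2.083.

U-turn, 2.083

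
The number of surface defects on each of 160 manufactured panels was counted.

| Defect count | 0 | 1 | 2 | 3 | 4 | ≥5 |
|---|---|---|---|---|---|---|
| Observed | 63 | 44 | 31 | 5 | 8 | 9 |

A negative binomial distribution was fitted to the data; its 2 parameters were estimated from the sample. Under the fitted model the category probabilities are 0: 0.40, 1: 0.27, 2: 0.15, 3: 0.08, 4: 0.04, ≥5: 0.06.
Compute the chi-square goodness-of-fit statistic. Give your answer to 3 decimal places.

7.263

Expected counts E_i = n·p_i: 160×0.40 = 64, 160×0.27 = 43.2, 160×0.15 = 24, 160×0.08 = 12.8, 160×0.04 = 6.4, 160×0.06 = 9.6.
0: (63 − 64)²/64 = 1/64 = 0.0156
1: (44 − 43.2)²/43.2 = 0.64/43.2 = 0.0148
2: (31 − 24)²/24 = 49/24 = 2.0417
3: (5 − 12.8)²/12.8 = 60.84/12.8 = 4.7531
4: (8 − 6.4)²/6.4 = 2.56/6.4 = 0.4000
≥5: (9 − 9.6)²/9.6 = 0.36/9.6 = 0.0375
Sum = 7.263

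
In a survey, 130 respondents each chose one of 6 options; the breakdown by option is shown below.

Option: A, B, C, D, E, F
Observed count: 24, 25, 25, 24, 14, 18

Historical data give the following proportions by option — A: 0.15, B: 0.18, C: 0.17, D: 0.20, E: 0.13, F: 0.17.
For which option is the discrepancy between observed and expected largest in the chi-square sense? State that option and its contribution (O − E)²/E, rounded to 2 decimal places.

Expected counts E_i = n·p_i: 130×0.15 = 19.5, 130×0.18 = 23.4, 130×0.17 = 22.1, 130×0.20 = 26, 130×0.13 = 16.9, 130×0.17 = 22.1.
cat         O        E   (O−E)²/E
A          24     19.5      1.038
B          25     23.4      0.109
C          25     22.1      0.381
D          24       26      0.154
E          14     16.9      0.498
F          18     22.1      0.761
The largest term is for A: 1.04.

A, 1.04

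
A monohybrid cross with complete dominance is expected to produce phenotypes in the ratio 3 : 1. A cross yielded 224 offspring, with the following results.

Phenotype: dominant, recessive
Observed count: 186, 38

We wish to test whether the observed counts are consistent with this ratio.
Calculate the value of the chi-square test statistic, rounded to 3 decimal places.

Ratio total = 4. Expected counts: 224×3/4 = 168, 224×1/4 = 56.
dominant: (186 − 168)²/168 = 324/168 = 1.9286
recessive: (38 − 56)²/56 = 324/56 = 5.7857
Sum = 7.714

7.714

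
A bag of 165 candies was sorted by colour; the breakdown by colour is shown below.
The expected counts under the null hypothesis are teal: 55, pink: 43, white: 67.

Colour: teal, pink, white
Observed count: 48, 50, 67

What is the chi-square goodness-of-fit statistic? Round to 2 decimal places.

teal: (48 − 55)²/55 = 49/55 = 0.891
pink: (50 − 43)²/43 = 49/43 = 1.140
white: (67 − 67)²/67 = 0/67 = 0.000
Sum = 2.03

2.03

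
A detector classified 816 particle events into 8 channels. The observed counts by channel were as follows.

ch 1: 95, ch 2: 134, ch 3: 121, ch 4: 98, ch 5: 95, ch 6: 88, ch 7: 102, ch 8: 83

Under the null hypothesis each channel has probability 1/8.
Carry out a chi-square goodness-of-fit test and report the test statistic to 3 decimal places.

Expected count for each of the 8 categories: 816/8 = 102.
cat         O        E   (O−E)²/E
ch 1       95      102     0.4804
ch 2      134      102    10.0392
ch 3      121      102     3.5392
ch 4       98      102     0.1569
ch 5       95      102     0.4804
ch 6       88      102     1.9216
ch 7      102      102     0.0000
ch 8       83      102     3.5392
Sum = 20.157

20.157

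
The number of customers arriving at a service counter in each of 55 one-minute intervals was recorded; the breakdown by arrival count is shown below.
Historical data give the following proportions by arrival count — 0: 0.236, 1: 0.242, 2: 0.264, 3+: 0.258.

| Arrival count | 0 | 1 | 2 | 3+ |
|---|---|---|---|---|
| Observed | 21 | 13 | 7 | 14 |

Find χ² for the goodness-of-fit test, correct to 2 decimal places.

8.86

Expected counts E_i = n·p_i: 55×0.236 = 12.98, 55×0.242 = 13.31, 55×0.264 = 14.52, 55×0.258 = 14.19.
cat         O        E   (O−E)²/E
0          21    12.98      4.955
1          13    13.31      0.007
2           7    14.52      3.895
3+         14    14.19      0.003
Sum = 8.86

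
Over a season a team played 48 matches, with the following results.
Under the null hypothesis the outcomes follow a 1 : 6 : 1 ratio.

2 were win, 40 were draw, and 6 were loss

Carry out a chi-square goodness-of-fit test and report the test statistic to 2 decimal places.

3.11

Ratio total = 8. Expected counts: 48×1/8 = 6, 48×6/8 = 36, 48×1/8 = 6.
win: (2 − 6)²/6 = 16/6 = 2.667
draw: (40 − 36)²/36 = 16/36 = 0.444
loss: (6 − 6)²/6 = 0/6 = 0.000
Sum = 3.11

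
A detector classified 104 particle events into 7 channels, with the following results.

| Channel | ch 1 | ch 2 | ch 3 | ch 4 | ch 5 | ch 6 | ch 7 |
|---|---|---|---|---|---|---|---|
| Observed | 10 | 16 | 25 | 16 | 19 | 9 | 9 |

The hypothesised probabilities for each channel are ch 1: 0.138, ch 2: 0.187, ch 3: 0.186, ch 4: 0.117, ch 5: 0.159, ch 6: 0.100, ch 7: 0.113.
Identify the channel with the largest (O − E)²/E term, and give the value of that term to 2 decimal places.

Expected counts E_i = n·p_i: 104×0.138 = 14.352, 104×0.187 = 19.448, 104×0.186 = 19.344, 104×0.117 = 12.168, 104×0.159 = 16.536, 104×0.100 = 10.4, 104×0.113 = 11.752.
ch 1: (10 − 14.352)²/14.352 = 18.939904/14.352 = 1.320
ch 2: (16 − 19.448)²/19.448 = 11.888704/19.448 = 0.611
ch 3: (25 − 19.344)²/19.344 = 31.990336/19.344 = 1.654
ch 4: (16 − 12.168)²/12.168 = 14.684224/12.168 = 1.207
ch 5: (19 − 16.536)²/16.536 = 6.071296/16.536 = 0.367
ch 6: (9 − 10.4)²/10.4 = 1.96/10.4 = 0.188
ch 7: (9 − 11.752)²/11.752 = 7.573504/11.752 = 0.644
The largest term is for ch 3: 1.65.

ch 3, 1.65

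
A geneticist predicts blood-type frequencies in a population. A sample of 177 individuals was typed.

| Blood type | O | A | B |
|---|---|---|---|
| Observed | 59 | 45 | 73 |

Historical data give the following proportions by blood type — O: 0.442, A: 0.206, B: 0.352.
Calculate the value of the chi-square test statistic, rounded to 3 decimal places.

8.564

Expected counts E_i = n·p_i: 177×0.442 = 78.234, 177×0.206 = 36.462, 177×0.352 = 62.304.
χ² = (59−78.234)²/78.234 + (45−36.462)²/36.462 + (73−62.304)²/62.304
   = 4.7287 + 1.9993 + 1.8362
Sum = 8.564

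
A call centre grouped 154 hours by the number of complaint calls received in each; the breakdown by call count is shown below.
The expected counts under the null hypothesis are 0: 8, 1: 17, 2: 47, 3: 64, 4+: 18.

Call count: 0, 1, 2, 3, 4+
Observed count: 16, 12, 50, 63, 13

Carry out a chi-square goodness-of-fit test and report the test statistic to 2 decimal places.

11.07

χ² = (16−8)²/8 + (12−17)²/17 + (50−47)²/47 + (63−64)²/64 + (13−18)²/18
   = 8.000 + 1.471 + 0.191 + 0.016 + 1.389
Sum = 11.07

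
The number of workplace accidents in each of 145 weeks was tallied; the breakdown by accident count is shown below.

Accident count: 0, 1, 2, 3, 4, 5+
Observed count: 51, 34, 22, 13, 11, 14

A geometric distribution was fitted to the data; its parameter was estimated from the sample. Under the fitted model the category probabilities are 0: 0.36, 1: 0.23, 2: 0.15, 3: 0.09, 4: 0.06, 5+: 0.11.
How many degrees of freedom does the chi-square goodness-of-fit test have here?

4

There are k = 6 categories and 1 parameter estimated from the data, so df = 6 − 1 − 1 = 4.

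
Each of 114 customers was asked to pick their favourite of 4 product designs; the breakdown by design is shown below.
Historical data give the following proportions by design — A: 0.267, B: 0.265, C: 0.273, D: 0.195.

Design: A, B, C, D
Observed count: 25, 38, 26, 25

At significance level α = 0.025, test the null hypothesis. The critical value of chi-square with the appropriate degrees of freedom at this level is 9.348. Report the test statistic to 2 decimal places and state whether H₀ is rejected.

4.17; do not reject

Expected counts E_i = n·p_i: 114×0.267 = 30.438, 114×0.265 = 30.21, 114×0.273 = 31.122, 114×0.195 = 22.23.
cat         O        E   (O−E)²/E
A          25   30.438      0.972
B          38    30.21      2.009
C          26   31.122      0.843
D          25    22.23      0.345
Sum = 4.17
df = 3. Since 4.17 < 9.348, we do not reject H₀.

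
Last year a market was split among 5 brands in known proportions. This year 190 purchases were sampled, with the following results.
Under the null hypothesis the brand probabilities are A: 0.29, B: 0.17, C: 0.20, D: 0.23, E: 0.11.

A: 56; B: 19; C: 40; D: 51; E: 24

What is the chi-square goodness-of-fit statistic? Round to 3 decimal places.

7.276

Expected counts E_i = n·p_i: 190×0.29 = 55.1, 190×0.17 = 32.3, 190×0.20 = 38, 190×0.23 = 43.7, 190×0.11 = 20.9.
cat         O        E   (O−E)²/E
A          56     55.1     0.0147
B          19     32.3     5.4765
C          40       38     0.1053
D          51     43.7     1.2195
E          24     20.9     0.4598
Sum = 7.276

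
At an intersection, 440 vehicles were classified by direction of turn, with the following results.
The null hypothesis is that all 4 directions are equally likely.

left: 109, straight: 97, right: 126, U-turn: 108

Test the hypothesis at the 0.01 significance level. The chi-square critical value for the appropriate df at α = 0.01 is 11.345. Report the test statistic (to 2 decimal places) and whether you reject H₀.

Under H₀ each category has probability 1/4, so each expected count is 440/4 = 110.
χ² = (109−110)²/110 + (97−110)²/110 + (126−110)²/110 + (108−110)²/110
   = 0.009 + 1.536 + 2.327 + 0.036
Sum = 3.91
df = 3. Since 3.91 < 11.345, we do not reject H₀.

3.91; do not reject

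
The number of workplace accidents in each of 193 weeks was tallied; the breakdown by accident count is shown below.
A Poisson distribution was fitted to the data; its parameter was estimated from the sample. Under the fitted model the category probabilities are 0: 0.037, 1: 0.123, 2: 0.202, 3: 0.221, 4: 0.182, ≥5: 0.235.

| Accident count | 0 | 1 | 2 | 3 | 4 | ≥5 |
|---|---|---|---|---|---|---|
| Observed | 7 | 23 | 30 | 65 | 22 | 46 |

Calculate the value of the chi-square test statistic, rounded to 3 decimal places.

18.719

Expected counts E_i = n·p_i: 193×0.037 = 7.141, 193×0.123 = 23.739, 193×0.202 = 38.986, 193×0.221 = 42.653, 193×0.182 = 35.126, 193×0.235 = 45.355.
0: (7 − 7.141)²/7.141 = 0.019881/7.141 = 0.0028
1: (23 − 23.739)²/23.739 = 0.546121/23.739 = 0.0230
2: (30 − 38.986)²/38.986 = 80.748196/38.986 = 2.0712
3: (65 − 42.653)²/42.653 = 499.388409/42.653 = 11.7082
4: (22 − 35.126)²/35.126 = 172.291876/35.126 = 4.9050
≥5: (46 − 45.355)²/45.355 = 0.416025/45.355 = 0.0092
Sum = 18.719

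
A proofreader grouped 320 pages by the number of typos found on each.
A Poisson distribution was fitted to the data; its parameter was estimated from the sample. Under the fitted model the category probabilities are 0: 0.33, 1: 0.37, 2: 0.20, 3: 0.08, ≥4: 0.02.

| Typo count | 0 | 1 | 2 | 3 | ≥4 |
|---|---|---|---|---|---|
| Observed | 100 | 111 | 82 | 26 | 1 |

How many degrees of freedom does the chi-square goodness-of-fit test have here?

3

There are k = 5 categories and 1 parameter estimated from the data, so df = 5 − 1 − 1 = 3.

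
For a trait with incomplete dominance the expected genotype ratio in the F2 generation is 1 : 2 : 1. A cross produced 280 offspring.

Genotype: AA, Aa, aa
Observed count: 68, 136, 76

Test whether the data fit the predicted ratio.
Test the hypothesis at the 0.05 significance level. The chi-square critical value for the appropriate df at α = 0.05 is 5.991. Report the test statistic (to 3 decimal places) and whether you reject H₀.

Ratio total = 4. Expected counts: 280×1/4 = 70, 280×2/4 = 140, 280×1/4 = 70.
cat         O        E   (O−E)²/E
AA         68       70     0.0571
Aa        136      140     0.1143
aa         76       70     0.5143
Sum = 0.686
df = 2. Since 0.686 < 5.991, we do not reject H₀.

0.686; do not reject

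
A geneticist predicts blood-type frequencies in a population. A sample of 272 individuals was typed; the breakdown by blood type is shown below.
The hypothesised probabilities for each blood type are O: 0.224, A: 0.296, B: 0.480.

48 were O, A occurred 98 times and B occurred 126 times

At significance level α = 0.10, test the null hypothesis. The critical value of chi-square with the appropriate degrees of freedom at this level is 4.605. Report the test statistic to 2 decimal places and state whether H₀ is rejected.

6.70; reject

Expected counts E_i = n·p_i: 272×0.224 = 60.928, 272×0.296 = 80.512, 272×0.480 = 130.56.
cat         O        E   (O−E)²/E
O          48   60.928      2.743
A          98   80.512      3.799
B         126   130.56      0.159
Sum = 6.70
df = 2. Since 6.70 > 4.605, we reject H₀.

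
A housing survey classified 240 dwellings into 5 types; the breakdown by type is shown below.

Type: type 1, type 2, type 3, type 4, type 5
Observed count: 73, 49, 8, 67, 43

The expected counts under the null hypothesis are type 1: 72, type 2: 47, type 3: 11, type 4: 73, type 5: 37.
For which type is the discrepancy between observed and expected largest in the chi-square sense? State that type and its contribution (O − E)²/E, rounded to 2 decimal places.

χ² = (73−72)²/72 + (49−47)²/47 + (8−11)²/11 + (67−73)²/73 + (43−37)²/37
   = 0.014 + 0.085 + 0.818 + 0.493 + 0.973
The largest term is for type 5: 0.97.

type 5, 0.97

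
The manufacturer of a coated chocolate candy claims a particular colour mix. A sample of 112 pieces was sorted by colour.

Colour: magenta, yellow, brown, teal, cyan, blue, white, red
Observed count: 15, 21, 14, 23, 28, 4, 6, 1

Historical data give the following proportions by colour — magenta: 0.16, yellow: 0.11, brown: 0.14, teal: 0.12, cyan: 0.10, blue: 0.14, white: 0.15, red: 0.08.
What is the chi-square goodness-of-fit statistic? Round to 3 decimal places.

Expected counts E_i = n·p_i: 112×0.16 = 17.92, 112×0.11 = 12.32, 112×0.14 = 15.68, 112×0.12 = 13.44, 112×0.10 = 11.2, 112×0.14 = 15.68, 112×0.15 = 16.8, 112×0.08 = 8.96.
cat          O        E   (O−E)²/E
magenta     15    17.92     0.4758
yellow      21    12.32     6.1155
brown       14    15.68     0.1800
teal        23    13.44     6.8001
cyan        28     11.2    25.2000
blue         4    15.68     8.7004
white        6     16.8     6.9429
red          1     8.96     7.0716
Sum = 61.486

61.486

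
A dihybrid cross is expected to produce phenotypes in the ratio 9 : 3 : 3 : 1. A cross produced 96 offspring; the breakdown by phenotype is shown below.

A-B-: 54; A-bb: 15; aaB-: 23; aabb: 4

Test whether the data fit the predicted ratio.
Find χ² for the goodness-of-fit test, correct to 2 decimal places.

2.56

Ratio total = 16. Expected counts: 96×9/16 = 54, 96×3/16 = 18, 96×3/16 = 18, 96×1/16 = 6.
cat         O        E   (O−E)²/E
A-B-       54       54      0.000
A-bb       15       18      0.500
aaB-       23       18      1.389
aabb        4        6      0.667
Sum = 2.56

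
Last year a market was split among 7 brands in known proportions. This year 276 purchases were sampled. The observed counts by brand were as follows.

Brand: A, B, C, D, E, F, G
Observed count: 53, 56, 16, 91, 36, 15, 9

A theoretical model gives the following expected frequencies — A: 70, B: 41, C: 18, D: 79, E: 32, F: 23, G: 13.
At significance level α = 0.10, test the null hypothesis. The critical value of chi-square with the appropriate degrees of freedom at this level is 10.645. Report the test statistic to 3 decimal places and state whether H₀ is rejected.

16.175; reject

χ² = (53−70)²/70 + (56−41)²/41 + (16−18)²/18 + (91−79)²/79 + (36−32)²/32 + (15−23)²/23 + (9−13)²/13
   = 4.1286 + 5.4878 + 0.2222 + 1.8228 + 0.5000 + 2.7826 + 1.2308
Sum = 16.175
df = 6. Since 16.175 > 10.645, we reject H₀.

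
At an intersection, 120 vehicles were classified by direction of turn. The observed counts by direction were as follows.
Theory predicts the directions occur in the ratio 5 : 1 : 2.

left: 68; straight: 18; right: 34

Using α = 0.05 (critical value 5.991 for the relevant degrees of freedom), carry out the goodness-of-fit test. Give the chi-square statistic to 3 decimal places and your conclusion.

Ratio total = 8. Expected counts: 120×5/8 = 75, 120×1/8 = 15, 120×2/8 = 30.
cat           O        E   (O−E)²/E
left         68       75     0.6533
straight     18       15     0.6000
right        34       30     0.5333
Sum = 1.787
df = 2. Since 1.787 < 5.991, we do not reject H₀.

1.787; do not reject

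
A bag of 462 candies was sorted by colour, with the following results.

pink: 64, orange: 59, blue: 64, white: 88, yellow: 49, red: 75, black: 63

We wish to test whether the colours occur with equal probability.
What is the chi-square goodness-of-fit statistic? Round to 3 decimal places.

13.939

Under H₀ each category has probability 1/7, so each expected count is 462/7 = 66.
cat         O        E   (O−E)²/E
pink       64       66     0.0606
orange     59       66     0.7424
blue       64       66     0.0606
white      88       66     7.3333
yellow     49       66     4.3788
red        75       66     1.2273
black      63       66     0.1364
Sum = 13.939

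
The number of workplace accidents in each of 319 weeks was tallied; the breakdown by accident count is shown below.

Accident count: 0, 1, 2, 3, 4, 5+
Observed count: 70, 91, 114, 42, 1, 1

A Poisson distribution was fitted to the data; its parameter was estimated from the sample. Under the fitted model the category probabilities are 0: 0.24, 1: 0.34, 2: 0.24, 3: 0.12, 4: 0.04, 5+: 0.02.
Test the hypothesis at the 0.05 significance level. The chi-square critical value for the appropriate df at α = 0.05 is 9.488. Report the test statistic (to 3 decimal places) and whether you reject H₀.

37.419; reject

Expected counts E_i = n·p_i: 319×0.24 = 76.56, 319×0.34 = 108.46, 319×0.24 = 76.56, 319×0.12 = 38.28, 319×0.04 = 12.76, 319×0.02 = 6.38.
0: (70 − 76.56)²/76.56 = 43.0336/76.56 = 0.5621
1: (91 − 108.46)²/108.46 = 304.8516/108.46 = 2.8107
2: (114 − 76.56)²/76.56 = 1401.7536/76.56 = 18.3092
3: (42 − 38.28)²/38.28 = 13.8384/38.28 = 0.3615
4: (1 − 12.76)²/12.76 = 138.2976/12.76 = 10.8384
5+: (1 − 6.38)²/6.38 = 28.9444/6.38 = 4.5367
Sum = 37.419
df = 4. Since 37.419 > 9.488, we reject H₀.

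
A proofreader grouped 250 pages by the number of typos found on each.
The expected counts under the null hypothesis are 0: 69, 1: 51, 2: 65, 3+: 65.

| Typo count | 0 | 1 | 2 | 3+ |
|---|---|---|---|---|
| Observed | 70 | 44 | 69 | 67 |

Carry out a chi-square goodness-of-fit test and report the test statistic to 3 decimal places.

χ² = (70−69)²/69 + (44−51)²/51 + (69−65)²/65 + (67−65)²/65
   = 0.0145 + 0.9608 + 0.2462 + 0.0615
Sum = 1.283

1.283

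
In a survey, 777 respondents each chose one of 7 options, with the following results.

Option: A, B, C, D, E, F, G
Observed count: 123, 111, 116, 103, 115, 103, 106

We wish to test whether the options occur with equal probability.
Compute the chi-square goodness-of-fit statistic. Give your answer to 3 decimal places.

Expected count for each of the 7 categories: 777/7 = 111.
A: (123 − 111)²/111 = 144/111 = 1.2973
B: (111 − 111)²/111 = 0/111 = 0.0000
C: (116 − 111)²/111 = 25/111 = 0.2252
D: (103 − 111)²/111 = 64/111 = 0.5766
E: (115 − 111)²/111 = 16/111 = 0.1441
F: (103 − 111)²/111 = 64/111 = 0.5766
G: (106 − 111)²/111 = 25/111 = 0.2252
Sum = 3.045

3.045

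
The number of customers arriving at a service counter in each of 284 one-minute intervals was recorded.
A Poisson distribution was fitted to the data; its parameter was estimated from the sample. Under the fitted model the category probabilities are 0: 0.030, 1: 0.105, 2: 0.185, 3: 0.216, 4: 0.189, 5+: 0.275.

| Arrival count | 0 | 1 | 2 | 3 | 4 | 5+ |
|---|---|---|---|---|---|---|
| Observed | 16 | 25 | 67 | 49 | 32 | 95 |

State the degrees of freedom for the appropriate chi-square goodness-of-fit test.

4

There are k = 6 categories and 1 parameter estimated from the data, so df = 6 − 1 − 1 = 4.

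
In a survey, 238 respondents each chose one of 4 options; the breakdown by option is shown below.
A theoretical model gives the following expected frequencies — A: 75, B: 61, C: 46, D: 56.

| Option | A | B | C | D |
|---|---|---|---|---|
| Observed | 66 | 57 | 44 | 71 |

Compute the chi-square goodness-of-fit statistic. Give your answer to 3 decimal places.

5.447

χ² = (66−75)²/75 + (57−61)²/61 + (44−46)²/46 + (71−56)²/56
   = 1.0800 + 0.2623 + 0.0870 + 4.0179
Sum = 5.447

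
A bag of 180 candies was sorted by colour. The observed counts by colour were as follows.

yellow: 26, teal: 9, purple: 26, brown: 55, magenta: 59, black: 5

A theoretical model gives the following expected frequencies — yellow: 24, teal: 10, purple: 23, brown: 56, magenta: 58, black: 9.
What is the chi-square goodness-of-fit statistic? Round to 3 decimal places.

2.471

χ² = (26−24)²/24 + (9−10)²/10 + (26−23)²/23 + (55−56)²/56 + (59−58)²/58 + (5−9)²/9
   = 0.1667 + 0.1000 + 0.3913 + 0.0179 + 0.0172 + 1.7778
Sum = 2.471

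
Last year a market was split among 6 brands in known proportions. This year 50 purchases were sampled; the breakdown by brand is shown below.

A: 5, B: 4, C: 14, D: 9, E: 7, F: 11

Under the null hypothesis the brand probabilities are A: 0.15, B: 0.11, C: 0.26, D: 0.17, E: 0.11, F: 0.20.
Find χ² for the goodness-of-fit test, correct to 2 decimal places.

1.86

Expected counts E_i = n·p_i: 50×0.15 = 7.5, 50×0.11 = 5.5, 50×0.26 = 13, 50×0.17 = 8.5, 50×0.11 = 5.5, 50×0.20 = 10.
cat         O        E   (O−E)²/E
A           5      7.5      0.833
B           4      5.5      0.409
C          14       13      0.077
D           9      8.5      0.029
E           7      5.5      0.409
F          11       10      0.100
Sum = 1.86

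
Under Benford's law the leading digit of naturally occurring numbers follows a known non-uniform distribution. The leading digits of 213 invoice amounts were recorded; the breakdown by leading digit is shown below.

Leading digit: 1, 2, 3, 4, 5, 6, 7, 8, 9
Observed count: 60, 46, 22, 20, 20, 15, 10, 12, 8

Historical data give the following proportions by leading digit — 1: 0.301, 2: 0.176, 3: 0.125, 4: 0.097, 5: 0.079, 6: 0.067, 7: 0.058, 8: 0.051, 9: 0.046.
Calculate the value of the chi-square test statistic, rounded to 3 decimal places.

4.554

Expected counts E_i = n·p_i: 213×0.301 = 64.113, 213×0.176 = 37.488, 213×0.125 = 26.625, 213×0.097 = 20.661, 213×0.079 = 16.827, 213×0.067 = 14.271, 213×0.058 = 12.354, 213×0.051 = 10.863, 213×0.046 = 9.798.
χ² = (60−64.113)²/64.113 + (46−37.488)²/37.488 + (22−26.625)²/26.625 + (20−20.661)²/20.661 + (20−16.827)²/16.827 + (15−14.271)²/14.271 + (10−12.354)²/12.354 + (12−10.863)²/10.863 + (8−9.798)²/9.798
   = 0.2639 + 1.9327 + 0.8034 + 0.0211 + 0.5983 + 0.0372 + 0.4485 + 0.1190 + 0.3299
Sum = 4.554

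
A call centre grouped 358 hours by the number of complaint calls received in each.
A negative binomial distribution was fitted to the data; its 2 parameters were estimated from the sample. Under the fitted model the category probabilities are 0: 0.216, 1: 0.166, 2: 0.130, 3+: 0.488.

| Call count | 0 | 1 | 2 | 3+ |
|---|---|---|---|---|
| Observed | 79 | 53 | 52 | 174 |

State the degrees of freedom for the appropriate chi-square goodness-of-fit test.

There are k = 4 categories and 2 parameters estimated from the data, so df = 4 − 1 − 2 = 1.

1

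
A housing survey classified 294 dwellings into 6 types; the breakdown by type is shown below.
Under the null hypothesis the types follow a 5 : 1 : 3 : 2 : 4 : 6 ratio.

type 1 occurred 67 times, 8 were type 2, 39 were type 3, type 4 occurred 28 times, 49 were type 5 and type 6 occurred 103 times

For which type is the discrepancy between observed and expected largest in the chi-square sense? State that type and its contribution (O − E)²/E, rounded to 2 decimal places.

Ratio total = 21. Expected counts: 294×5/21 = 70, 294×1/21 = 14, 294×3/21 = 42, 294×2/21 = 28, 294×4/21 = 56, 294×6/21 = 84.
cat         O        E   (O−E)²/E
type 1     67       70      0.129
type 2      8       14      2.571
type 3     39       42      0.214
type 4     28       28      0.000
type 5     49       56      0.875
type 6    103       84      4.298
The largest term is for type 6: 4.30.

type 6, 4.30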